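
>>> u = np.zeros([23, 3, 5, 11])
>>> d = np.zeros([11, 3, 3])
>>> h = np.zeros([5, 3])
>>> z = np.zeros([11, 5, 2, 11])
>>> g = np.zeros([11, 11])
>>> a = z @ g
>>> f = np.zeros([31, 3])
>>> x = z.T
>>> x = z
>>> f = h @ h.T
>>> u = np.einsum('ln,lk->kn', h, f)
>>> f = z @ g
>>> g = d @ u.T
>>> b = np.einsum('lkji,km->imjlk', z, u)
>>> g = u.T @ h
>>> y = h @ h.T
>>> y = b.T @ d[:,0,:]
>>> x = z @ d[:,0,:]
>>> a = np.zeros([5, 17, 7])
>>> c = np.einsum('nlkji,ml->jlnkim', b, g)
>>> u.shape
(5, 3)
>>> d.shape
(11, 3, 3)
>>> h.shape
(5, 3)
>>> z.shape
(11, 5, 2, 11)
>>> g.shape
(3, 3)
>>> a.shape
(5, 17, 7)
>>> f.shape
(11, 5, 2, 11)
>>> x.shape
(11, 5, 2, 3)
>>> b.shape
(11, 3, 2, 11, 5)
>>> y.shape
(5, 11, 2, 3, 3)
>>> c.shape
(11, 3, 11, 2, 5, 3)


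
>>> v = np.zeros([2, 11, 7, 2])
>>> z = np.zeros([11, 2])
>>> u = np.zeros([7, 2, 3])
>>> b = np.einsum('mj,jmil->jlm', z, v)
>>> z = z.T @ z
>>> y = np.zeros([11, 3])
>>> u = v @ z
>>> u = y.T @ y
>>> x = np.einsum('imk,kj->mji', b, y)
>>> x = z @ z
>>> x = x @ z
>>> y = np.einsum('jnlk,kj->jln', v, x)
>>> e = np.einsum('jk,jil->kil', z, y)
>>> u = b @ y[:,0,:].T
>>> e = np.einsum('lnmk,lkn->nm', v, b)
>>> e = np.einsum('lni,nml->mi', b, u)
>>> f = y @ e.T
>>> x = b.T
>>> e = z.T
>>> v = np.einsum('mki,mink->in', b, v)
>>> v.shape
(11, 7)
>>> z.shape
(2, 2)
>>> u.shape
(2, 2, 2)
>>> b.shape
(2, 2, 11)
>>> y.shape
(2, 7, 11)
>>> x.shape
(11, 2, 2)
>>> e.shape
(2, 2)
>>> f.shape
(2, 7, 2)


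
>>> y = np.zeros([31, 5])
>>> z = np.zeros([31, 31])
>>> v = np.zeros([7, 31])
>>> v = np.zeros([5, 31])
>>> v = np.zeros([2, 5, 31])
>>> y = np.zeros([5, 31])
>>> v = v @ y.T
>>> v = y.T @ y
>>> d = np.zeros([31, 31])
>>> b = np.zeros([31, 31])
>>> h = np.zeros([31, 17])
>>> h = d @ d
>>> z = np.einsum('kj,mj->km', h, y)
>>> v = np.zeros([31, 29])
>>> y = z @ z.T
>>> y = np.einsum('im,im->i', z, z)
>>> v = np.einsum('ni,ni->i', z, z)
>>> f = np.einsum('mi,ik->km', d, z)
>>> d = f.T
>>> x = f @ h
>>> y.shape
(31,)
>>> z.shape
(31, 5)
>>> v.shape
(5,)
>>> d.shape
(31, 5)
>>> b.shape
(31, 31)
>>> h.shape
(31, 31)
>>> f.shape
(5, 31)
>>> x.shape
(5, 31)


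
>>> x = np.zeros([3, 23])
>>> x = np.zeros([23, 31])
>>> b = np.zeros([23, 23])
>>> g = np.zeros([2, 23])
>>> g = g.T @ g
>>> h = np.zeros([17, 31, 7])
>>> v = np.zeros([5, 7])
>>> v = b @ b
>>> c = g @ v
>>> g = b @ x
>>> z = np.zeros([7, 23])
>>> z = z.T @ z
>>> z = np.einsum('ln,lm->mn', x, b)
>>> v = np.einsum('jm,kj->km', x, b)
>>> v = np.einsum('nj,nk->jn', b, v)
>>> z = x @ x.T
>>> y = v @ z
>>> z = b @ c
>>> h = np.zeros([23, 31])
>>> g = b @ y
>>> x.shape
(23, 31)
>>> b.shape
(23, 23)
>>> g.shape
(23, 23)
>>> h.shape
(23, 31)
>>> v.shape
(23, 23)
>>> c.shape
(23, 23)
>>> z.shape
(23, 23)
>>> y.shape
(23, 23)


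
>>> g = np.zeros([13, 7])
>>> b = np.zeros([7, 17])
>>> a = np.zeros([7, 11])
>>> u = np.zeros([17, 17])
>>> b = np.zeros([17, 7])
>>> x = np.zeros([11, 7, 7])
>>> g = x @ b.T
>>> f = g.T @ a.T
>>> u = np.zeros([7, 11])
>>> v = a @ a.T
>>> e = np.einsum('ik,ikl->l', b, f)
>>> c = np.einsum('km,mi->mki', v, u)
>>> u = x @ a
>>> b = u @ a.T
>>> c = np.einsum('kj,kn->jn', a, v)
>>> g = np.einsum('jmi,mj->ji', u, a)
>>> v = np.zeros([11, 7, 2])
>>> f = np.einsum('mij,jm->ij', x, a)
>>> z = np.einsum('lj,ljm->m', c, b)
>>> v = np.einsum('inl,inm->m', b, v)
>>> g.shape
(11, 11)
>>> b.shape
(11, 7, 7)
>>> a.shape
(7, 11)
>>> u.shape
(11, 7, 11)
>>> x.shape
(11, 7, 7)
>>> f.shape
(7, 7)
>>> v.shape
(2,)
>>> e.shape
(7,)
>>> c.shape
(11, 7)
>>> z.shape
(7,)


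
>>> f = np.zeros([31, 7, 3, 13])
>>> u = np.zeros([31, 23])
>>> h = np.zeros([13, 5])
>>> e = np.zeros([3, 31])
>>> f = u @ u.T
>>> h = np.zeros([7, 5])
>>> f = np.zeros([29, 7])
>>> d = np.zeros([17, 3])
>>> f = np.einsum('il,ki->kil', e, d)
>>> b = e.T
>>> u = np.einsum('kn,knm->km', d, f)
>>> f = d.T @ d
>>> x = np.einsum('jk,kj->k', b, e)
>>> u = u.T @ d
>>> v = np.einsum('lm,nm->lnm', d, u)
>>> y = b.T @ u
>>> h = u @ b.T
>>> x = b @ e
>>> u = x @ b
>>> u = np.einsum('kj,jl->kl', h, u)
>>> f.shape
(3, 3)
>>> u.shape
(31, 3)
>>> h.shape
(31, 31)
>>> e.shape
(3, 31)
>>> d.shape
(17, 3)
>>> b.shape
(31, 3)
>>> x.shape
(31, 31)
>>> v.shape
(17, 31, 3)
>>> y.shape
(3, 3)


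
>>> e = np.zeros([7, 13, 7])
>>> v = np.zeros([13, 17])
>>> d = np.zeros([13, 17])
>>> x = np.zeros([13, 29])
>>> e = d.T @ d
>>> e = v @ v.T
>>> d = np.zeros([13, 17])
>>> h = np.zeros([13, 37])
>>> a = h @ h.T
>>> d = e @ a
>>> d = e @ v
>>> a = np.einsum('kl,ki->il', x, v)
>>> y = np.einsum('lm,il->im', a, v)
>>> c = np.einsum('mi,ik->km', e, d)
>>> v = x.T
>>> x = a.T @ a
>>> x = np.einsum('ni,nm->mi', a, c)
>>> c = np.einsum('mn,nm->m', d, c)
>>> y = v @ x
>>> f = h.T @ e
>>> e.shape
(13, 13)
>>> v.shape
(29, 13)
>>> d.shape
(13, 17)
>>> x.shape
(13, 29)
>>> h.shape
(13, 37)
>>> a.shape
(17, 29)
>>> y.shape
(29, 29)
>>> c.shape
(13,)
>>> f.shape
(37, 13)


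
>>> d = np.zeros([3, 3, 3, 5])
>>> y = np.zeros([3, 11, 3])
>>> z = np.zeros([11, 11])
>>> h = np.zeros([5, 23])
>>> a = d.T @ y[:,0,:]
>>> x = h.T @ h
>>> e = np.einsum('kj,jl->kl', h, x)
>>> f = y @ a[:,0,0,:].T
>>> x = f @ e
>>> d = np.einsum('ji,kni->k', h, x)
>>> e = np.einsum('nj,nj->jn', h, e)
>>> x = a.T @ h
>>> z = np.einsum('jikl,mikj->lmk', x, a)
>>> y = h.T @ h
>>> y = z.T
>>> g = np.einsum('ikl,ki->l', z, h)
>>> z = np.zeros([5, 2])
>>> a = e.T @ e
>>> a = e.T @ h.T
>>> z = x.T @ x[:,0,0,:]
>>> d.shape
(3,)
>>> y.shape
(3, 5, 23)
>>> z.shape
(23, 3, 3, 23)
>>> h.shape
(5, 23)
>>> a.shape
(5, 5)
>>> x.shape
(3, 3, 3, 23)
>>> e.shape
(23, 5)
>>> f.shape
(3, 11, 5)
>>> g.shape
(3,)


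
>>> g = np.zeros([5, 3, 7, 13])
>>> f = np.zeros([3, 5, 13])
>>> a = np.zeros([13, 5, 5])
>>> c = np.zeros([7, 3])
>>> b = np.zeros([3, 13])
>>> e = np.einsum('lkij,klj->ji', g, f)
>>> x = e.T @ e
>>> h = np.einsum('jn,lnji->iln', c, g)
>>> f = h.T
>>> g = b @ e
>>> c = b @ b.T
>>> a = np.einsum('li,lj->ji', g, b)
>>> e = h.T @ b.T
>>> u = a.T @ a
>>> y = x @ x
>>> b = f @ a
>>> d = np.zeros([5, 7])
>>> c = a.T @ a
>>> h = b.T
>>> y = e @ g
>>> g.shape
(3, 7)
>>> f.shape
(3, 5, 13)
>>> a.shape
(13, 7)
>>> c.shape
(7, 7)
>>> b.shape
(3, 5, 7)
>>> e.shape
(3, 5, 3)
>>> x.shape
(7, 7)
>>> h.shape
(7, 5, 3)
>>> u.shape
(7, 7)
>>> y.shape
(3, 5, 7)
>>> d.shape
(5, 7)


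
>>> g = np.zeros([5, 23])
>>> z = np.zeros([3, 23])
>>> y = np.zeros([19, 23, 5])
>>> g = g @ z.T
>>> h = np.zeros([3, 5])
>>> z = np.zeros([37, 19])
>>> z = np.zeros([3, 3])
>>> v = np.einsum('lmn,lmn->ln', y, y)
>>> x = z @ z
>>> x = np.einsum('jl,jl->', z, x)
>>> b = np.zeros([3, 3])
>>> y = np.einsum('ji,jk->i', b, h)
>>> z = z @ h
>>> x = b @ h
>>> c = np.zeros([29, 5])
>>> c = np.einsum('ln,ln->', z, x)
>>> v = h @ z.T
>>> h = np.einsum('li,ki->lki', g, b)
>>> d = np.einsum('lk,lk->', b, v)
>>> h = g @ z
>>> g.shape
(5, 3)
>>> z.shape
(3, 5)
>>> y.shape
(3,)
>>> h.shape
(5, 5)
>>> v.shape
(3, 3)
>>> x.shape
(3, 5)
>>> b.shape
(3, 3)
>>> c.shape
()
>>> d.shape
()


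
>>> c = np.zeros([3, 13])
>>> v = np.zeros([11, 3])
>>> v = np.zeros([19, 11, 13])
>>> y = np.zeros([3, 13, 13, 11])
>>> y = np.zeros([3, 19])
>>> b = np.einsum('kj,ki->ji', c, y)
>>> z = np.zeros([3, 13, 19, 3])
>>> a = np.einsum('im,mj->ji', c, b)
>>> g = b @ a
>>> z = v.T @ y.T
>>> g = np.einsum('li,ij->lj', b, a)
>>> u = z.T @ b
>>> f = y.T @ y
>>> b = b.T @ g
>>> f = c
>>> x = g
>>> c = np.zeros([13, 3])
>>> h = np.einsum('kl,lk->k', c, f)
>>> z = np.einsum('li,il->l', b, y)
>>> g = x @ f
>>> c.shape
(13, 3)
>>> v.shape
(19, 11, 13)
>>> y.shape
(3, 19)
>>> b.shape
(19, 3)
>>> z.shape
(19,)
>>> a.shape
(19, 3)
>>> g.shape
(13, 13)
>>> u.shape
(3, 11, 19)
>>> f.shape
(3, 13)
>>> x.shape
(13, 3)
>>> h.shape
(13,)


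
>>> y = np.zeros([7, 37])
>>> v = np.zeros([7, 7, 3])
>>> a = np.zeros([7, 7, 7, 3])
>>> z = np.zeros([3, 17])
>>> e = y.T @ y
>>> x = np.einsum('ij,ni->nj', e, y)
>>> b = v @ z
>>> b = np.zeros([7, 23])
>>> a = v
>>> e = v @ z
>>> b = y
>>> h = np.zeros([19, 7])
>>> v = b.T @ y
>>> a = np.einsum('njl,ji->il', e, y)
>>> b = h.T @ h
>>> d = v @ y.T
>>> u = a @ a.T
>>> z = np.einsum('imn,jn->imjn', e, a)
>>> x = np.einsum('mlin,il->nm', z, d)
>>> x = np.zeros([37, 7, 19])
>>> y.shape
(7, 37)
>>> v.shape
(37, 37)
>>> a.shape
(37, 17)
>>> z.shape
(7, 7, 37, 17)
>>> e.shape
(7, 7, 17)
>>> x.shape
(37, 7, 19)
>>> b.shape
(7, 7)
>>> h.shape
(19, 7)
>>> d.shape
(37, 7)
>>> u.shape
(37, 37)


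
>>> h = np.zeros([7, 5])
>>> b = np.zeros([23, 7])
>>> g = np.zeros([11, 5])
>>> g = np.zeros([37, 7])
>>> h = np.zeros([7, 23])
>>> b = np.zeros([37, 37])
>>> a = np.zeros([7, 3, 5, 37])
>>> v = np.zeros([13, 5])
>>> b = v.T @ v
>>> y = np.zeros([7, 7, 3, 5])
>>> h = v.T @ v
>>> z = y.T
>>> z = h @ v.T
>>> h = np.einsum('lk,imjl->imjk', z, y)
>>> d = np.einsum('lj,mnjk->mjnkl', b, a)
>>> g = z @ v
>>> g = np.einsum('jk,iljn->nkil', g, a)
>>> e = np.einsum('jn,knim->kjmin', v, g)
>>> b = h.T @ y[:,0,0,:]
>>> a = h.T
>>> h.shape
(7, 7, 3, 13)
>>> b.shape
(13, 3, 7, 5)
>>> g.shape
(37, 5, 7, 3)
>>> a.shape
(13, 3, 7, 7)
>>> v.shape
(13, 5)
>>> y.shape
(7, 7, 3, 5)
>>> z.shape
(5, 13)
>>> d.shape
(7, 5, 3, 37, 5)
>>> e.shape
(37, 13, 3, 7, 5)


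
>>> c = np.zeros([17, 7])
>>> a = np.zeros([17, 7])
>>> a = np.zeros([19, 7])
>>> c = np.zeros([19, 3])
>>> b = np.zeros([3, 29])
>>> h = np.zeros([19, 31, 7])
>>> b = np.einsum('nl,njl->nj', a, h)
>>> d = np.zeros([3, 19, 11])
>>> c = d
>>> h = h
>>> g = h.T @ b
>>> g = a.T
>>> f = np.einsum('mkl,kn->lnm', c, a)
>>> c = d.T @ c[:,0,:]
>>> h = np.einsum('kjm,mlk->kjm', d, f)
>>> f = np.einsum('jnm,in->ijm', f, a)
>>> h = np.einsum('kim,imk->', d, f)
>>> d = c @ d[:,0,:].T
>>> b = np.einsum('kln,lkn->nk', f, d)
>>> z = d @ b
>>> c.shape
(11, 19, 11)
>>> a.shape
(19, 7)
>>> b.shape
(3, 19)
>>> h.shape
()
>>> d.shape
(11, 19, 3)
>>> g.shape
(7, 19)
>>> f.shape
(19, 11, 3)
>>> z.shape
(11, 19, 19)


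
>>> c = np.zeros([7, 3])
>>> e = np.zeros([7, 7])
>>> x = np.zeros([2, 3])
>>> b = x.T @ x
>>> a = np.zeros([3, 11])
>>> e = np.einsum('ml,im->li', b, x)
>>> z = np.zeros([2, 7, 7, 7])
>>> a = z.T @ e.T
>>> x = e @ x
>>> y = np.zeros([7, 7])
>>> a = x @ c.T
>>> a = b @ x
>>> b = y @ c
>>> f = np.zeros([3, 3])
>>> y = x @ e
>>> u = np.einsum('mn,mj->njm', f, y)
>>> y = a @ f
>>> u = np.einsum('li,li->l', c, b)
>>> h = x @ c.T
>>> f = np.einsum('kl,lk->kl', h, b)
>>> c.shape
(7, 3)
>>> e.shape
(3, 2)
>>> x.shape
(3, 3)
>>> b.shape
(7, 3)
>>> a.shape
(3, 3)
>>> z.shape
(2, 7, 7, 7)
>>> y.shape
(3, 3)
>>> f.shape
(3, 7)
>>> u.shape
(7,)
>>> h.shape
(3, 7)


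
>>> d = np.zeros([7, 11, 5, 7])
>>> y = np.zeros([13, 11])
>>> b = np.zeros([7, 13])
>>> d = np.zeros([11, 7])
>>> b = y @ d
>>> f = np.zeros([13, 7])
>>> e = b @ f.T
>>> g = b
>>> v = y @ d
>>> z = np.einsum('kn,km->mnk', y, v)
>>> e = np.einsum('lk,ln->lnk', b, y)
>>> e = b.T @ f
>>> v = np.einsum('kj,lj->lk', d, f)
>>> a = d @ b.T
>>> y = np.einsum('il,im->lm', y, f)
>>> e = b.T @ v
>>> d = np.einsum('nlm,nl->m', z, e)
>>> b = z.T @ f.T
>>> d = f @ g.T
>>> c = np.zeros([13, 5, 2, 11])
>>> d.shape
(13, 13)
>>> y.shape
(11, 7)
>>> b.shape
(13, 11, 13)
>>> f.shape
(13, 7)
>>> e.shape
(7, 11)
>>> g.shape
(13, 7)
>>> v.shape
(13, 11)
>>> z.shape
(7, 11, 13)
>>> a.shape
(11, 13)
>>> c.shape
(13, 5, 2, 11)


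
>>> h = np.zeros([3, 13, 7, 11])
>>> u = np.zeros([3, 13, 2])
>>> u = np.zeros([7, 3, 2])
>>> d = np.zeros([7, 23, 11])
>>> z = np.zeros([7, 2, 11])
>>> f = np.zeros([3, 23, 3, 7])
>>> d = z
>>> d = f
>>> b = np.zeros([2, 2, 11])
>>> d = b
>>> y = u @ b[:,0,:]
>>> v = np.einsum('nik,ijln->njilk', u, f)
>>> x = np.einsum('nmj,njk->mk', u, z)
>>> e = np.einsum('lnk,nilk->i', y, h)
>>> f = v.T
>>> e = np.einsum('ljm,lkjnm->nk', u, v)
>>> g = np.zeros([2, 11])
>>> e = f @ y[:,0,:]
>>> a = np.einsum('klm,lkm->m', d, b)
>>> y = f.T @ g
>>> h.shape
(3, 13, 7, 11)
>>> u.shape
(7, 3, 2)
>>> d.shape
(2, 2, 11)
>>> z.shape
(7, 2, 11)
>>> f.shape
(2, 3, 3, 23, 7)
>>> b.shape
(2, 2, 11)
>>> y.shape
(7, 23, 3, 3, 11)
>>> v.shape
(7, 23, 3, 3, 2)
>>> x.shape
(3, 11)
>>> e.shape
(2, 3, 3, 23, 11)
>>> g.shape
(2, 11)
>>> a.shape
(11,)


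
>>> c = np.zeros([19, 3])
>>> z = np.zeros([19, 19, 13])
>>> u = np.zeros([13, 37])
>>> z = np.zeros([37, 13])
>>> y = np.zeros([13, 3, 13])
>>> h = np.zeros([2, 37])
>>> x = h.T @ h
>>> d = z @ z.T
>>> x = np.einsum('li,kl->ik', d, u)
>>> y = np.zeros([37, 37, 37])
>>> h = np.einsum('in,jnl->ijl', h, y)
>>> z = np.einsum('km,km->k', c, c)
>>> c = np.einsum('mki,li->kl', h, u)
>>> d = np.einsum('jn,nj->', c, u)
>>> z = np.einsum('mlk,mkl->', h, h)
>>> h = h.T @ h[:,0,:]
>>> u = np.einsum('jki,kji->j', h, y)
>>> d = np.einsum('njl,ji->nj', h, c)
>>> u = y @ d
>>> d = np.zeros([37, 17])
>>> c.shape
(37, 13)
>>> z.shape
()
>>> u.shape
(37, 37, 37)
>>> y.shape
(37, 37, 37)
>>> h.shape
(37, 37, 37)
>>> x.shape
(37, 13)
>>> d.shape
(37, 17)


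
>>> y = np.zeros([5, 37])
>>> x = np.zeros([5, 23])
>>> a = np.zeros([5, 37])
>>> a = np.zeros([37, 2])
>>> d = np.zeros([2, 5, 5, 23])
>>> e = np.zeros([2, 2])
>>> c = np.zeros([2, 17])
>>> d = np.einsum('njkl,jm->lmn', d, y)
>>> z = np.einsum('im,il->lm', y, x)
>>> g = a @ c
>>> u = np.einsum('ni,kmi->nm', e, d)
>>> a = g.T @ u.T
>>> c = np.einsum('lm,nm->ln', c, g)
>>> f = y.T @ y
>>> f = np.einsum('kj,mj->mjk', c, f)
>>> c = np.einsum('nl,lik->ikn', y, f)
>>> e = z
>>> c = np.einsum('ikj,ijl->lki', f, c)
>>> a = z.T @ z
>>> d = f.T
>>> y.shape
(5, 37)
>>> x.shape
(5, 23)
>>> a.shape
(37, 37)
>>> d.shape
(2, 37, 37)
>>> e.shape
(23, 37)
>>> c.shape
(5, 37, 37)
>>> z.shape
(23, 37)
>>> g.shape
(37, 17)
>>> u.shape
(2, 37)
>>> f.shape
(37, 37, 2)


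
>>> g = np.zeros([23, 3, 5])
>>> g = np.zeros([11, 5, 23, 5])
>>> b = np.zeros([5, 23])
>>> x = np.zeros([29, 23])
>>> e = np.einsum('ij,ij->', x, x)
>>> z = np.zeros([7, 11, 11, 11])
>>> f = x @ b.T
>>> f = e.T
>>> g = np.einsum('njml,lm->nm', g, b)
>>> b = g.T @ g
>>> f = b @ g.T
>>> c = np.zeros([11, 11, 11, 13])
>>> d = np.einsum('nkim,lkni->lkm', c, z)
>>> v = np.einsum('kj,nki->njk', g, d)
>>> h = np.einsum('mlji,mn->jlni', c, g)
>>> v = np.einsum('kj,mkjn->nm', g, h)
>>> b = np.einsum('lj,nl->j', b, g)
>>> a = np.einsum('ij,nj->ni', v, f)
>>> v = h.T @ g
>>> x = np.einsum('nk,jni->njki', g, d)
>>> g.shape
(11, 23)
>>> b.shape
(23,)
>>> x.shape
(11, 7, 23, 13)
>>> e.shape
()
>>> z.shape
(7, 11, 11, 11)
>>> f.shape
(23, 11)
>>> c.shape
(11, 11, 11, 13)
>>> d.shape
(7, 11, 13)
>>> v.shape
(13, 23, 11, 23)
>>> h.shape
(11, 11, 23, 13)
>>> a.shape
(23, 13)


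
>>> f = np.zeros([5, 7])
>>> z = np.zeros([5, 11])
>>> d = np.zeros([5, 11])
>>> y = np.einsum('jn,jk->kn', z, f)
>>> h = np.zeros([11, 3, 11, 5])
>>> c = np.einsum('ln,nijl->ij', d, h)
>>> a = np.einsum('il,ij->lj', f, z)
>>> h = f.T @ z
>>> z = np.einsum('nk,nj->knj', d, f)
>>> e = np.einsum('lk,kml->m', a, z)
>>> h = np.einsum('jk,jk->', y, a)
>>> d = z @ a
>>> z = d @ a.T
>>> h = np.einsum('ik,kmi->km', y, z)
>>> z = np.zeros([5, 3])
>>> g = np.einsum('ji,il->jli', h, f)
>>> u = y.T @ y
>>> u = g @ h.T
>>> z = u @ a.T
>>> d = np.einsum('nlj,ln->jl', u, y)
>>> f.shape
(5, 7)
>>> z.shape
(11, 7, 7)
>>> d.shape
(11, 7)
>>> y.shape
(7, 11)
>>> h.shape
(11, 5)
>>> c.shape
(3, 11)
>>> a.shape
(7, 11)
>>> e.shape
(5,)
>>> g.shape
(11, 7, 5)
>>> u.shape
(11, 7, 11)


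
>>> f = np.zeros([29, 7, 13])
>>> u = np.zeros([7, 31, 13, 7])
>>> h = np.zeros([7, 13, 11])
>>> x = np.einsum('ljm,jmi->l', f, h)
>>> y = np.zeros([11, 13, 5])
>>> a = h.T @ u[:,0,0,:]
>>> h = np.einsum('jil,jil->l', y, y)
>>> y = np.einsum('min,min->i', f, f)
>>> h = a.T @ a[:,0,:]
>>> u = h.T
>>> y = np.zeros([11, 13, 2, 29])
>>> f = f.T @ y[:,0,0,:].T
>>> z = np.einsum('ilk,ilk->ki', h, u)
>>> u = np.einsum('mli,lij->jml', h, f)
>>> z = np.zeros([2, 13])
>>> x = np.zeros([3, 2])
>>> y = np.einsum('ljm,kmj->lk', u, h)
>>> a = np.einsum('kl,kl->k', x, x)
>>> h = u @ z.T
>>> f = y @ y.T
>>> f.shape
(11, 11)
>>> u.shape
(11, 7, 13)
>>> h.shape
(11, 7, 2)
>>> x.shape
(3, 2)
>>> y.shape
(11, 7)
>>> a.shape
(3,)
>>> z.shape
(2, 13)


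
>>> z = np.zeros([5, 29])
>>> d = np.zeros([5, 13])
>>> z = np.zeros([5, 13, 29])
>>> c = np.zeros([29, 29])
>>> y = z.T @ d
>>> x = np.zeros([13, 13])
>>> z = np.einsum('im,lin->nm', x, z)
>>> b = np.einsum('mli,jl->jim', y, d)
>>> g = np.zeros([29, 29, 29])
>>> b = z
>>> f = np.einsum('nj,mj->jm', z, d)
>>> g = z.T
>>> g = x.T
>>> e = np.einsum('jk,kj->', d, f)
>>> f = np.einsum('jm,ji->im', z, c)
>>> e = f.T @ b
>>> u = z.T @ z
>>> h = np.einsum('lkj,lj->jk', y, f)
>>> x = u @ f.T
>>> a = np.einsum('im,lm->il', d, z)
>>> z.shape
(29, 13)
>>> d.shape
(5, 13)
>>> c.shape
(29, 29)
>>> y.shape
(29, 13, 13)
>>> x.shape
(13, 29)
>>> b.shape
(29, 13)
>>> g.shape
(13, 13)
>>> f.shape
(29, 13)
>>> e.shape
(13, 13)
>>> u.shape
(13, 13)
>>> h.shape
(13, 13)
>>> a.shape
(5, 29)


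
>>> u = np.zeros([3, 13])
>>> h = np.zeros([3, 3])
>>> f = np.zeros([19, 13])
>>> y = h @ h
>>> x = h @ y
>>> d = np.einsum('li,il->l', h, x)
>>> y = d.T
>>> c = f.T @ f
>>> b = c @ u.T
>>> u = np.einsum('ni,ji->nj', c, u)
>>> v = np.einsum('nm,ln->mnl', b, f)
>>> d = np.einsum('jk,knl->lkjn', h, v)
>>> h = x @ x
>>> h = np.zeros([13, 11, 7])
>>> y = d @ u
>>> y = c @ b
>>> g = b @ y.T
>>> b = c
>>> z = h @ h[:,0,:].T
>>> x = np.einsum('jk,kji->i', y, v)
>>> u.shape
(13, 3)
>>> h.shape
(13, 11, 7)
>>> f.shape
(19, 13)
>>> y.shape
(13, 3)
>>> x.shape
(19,)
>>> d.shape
(19, 3, 3, 13)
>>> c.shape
(13, 13)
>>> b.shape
(13, 13)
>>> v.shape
(3, 13, 19)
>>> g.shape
(13, 13)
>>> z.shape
(13, 11, 13)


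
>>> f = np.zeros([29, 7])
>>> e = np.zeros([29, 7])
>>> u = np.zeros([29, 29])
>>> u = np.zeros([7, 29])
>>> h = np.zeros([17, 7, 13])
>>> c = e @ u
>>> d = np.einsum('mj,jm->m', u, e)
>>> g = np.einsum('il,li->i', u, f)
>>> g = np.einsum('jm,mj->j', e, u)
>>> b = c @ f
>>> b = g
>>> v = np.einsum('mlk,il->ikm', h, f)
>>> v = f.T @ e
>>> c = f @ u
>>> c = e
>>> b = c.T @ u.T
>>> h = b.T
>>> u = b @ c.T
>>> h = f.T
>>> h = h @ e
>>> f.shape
(29, 7)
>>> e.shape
(29, 7)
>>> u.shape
(7, 29)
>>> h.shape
(7, 7)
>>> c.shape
(29, 7)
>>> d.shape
(7,)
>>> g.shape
(29,)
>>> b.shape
(7, 7)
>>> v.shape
(7, 7)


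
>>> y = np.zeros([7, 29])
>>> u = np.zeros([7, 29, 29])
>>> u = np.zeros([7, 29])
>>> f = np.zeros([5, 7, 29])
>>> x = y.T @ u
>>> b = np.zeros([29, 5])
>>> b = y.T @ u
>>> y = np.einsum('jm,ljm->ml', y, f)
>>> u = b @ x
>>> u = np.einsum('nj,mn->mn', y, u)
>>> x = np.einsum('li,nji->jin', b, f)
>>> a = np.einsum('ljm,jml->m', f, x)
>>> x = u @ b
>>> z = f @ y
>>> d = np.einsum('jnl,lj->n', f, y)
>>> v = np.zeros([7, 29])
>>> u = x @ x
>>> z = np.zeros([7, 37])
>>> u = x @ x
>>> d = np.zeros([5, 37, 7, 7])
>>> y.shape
(29, 5)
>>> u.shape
(29, 29)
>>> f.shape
(5, 7, 29)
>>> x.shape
(29, 29)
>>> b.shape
(29, 29)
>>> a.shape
(29,)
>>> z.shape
(7, 37)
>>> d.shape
(5, 37, 7, 7)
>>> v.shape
(7, 29)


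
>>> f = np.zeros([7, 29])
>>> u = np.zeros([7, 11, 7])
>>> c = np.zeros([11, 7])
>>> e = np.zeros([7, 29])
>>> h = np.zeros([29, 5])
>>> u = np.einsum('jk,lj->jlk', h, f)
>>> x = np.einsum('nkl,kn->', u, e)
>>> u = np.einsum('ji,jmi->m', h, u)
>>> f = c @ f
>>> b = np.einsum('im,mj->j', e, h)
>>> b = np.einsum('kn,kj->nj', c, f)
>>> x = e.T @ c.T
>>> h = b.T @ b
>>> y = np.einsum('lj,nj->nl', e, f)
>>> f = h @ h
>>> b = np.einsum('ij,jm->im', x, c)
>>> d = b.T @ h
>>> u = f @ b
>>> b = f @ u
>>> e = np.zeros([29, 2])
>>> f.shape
(29, 29)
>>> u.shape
(29, 7)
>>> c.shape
(11, 7)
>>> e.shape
(29, 2)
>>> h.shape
(29, 29)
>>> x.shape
(29, 11)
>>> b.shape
(29, 7)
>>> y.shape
(11, 7)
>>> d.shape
(7, 29)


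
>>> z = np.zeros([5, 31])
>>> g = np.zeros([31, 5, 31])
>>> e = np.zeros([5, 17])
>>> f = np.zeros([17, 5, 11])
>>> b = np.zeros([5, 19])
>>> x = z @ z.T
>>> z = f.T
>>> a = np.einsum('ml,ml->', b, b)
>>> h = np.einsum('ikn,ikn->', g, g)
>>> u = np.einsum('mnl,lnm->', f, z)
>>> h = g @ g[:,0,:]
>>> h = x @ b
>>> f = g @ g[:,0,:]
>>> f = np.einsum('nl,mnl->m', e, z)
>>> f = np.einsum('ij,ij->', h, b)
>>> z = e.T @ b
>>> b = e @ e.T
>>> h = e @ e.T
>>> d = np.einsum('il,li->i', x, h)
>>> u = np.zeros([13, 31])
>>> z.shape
(17, 19)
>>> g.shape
(31, 5, 31)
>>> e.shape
(5, 17)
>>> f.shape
()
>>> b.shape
(5, 5)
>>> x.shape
(5, 5)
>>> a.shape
()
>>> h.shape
(5, 5)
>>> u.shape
(13, 31)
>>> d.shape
(5,)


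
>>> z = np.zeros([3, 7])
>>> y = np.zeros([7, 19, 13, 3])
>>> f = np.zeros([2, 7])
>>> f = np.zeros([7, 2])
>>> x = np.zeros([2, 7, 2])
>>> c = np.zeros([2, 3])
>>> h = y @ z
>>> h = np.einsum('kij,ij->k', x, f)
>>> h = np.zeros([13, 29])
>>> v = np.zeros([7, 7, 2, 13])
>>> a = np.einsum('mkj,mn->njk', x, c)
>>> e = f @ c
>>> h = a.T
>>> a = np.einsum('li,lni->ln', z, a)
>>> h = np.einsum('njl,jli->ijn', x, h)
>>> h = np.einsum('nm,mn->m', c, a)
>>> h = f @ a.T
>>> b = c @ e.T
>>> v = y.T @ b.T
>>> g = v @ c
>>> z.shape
(3, 7)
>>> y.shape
(7, 19, 13, 3)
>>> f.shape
(7, 2)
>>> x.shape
(2, 7, 2)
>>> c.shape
(2, 3)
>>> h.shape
(7, 3)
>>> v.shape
(3, 13, 19, 2)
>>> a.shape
(3, 2)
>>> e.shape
(7, 3)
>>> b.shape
(2, 7)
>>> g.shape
(3, 13, 19, 3)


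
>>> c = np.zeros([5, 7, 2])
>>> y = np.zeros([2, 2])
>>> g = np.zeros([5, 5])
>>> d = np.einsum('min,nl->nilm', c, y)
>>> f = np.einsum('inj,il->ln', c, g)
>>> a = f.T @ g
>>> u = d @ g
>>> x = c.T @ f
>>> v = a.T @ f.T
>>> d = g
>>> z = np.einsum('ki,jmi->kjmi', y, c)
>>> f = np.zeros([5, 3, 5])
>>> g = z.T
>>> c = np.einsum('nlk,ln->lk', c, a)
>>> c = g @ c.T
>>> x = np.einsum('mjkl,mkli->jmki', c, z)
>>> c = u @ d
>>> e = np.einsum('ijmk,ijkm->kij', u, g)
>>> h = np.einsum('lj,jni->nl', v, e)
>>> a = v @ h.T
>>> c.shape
(2, 7, 2, 5)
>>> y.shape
(2, 2)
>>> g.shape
(2, 7, 5, 2)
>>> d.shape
(5, 5)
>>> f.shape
(5, 3, 5)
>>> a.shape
(5, 2)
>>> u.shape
(2, 7, 2, 5)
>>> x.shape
(7, 2, 5, 2)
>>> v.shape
(5, 5)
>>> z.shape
(2, 5, 7, 2)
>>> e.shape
(5, 2, 7)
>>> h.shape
(2, 5)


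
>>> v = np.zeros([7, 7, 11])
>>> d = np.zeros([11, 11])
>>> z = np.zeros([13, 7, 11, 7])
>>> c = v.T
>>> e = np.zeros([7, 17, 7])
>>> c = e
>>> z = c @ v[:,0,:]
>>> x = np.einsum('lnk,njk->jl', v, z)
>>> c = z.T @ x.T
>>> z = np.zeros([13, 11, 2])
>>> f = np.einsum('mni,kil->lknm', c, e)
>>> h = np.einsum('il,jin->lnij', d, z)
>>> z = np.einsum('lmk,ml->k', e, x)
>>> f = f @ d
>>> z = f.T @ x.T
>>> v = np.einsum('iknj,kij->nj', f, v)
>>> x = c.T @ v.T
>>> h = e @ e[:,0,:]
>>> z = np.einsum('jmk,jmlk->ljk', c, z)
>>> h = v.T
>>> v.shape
(17, 11)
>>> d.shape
(11, 11)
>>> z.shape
(7, 11, 17)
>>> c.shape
(11, 17, 17)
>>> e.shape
(7, 17, 7)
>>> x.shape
(17, 17, 17)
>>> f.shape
(7, 7, 17, 11)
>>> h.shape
(11, 17)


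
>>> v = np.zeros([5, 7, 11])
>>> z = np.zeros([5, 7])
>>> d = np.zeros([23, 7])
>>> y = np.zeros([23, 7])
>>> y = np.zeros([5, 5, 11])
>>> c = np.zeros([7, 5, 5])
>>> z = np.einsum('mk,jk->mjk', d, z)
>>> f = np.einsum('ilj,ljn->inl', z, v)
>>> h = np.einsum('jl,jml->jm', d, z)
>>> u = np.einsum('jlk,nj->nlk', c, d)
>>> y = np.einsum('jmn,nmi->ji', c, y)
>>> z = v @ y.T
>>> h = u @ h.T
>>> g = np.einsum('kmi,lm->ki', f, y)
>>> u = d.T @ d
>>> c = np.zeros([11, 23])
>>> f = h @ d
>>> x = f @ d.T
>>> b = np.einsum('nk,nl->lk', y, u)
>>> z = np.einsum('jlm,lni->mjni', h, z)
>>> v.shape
(5, 7, 11)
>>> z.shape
(23, 23, 7, 7)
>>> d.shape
(23, 7)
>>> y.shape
(7, 11)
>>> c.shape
(11, 23)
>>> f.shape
(23, 5, 7)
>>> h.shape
(23, 5, 23)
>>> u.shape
(7, 7)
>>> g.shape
(23, 5)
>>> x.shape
(23, 5, 23)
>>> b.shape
(7, 11)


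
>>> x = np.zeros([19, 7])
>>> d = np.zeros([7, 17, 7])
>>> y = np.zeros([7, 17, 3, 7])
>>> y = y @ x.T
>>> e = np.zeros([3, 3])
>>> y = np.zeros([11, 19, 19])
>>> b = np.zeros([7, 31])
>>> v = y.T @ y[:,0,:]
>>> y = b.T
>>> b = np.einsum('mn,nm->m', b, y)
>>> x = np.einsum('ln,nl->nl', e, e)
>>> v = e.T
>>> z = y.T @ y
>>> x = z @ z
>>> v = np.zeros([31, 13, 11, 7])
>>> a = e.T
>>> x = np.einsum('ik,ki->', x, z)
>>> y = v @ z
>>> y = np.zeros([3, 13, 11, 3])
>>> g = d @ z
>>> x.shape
()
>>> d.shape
(7, 17, 7)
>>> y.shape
(3, 13, 11, 3)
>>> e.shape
(3, 3)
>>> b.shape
(7,)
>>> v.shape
(31, 13, 11, 7)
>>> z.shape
(7, 7)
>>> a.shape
(3, 3)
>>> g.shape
(7, 17, 7)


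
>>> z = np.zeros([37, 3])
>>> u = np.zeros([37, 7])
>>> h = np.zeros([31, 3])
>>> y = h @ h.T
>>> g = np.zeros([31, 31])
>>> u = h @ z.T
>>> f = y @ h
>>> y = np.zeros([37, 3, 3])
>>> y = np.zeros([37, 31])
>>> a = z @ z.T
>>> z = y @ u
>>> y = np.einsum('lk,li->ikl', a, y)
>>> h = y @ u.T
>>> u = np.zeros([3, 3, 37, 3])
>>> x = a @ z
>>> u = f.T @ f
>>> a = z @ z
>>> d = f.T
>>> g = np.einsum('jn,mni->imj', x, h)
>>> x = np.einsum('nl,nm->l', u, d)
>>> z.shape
(37, 37)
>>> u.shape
(3, 3)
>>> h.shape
(31, 37, 31)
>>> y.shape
(31, 37, 37)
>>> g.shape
(31, 31, 37)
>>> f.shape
(31, 3)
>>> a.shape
(37, 37)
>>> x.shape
(3,)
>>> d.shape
(3, 31)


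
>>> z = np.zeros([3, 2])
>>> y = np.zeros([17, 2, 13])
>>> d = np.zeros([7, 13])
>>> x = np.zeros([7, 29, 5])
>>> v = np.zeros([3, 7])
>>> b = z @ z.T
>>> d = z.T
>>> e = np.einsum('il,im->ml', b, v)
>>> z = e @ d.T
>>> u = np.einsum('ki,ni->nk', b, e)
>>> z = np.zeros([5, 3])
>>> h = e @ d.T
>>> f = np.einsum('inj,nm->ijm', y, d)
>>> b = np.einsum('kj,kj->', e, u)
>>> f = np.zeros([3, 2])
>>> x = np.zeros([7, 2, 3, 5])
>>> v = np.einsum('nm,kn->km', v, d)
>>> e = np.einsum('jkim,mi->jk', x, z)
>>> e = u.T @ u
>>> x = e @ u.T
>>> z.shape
(5, 3)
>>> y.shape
(17, 2, 13)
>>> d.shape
(2, 3)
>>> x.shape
(3, 7)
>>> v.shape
(2, 7)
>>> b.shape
()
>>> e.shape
(3, 3)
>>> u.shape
(7, 3)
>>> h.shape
(7, 2)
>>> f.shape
(3, 2)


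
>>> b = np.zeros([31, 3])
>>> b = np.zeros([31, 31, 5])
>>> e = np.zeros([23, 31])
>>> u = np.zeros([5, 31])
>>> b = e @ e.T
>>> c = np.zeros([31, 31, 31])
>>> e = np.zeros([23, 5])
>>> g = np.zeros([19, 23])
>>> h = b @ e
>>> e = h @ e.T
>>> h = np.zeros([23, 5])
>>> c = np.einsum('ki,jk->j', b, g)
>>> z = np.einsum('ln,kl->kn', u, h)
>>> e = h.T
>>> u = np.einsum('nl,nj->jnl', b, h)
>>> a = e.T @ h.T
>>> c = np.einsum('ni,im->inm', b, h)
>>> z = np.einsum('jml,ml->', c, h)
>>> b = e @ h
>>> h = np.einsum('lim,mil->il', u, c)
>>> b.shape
(5, 5)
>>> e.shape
(5, 23)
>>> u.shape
(5, 23, 23)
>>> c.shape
(23, 23, 5)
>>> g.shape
(19, 23)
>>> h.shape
(23, 5)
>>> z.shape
()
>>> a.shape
(23, 23)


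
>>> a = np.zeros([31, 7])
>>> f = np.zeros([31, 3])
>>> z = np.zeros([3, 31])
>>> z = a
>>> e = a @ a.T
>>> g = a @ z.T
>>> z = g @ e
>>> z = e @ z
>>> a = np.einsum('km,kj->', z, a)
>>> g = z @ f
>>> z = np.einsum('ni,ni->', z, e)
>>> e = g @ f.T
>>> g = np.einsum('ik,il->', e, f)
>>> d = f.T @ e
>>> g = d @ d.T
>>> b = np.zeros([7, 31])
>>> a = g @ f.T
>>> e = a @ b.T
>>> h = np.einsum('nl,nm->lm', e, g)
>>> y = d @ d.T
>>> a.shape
(3, 31)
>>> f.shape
(31, 3)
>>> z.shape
()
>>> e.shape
(3, 7)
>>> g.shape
(3, 3)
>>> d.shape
(3, 31)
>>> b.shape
(7, 31)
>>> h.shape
(7, 3)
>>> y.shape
(3, 3)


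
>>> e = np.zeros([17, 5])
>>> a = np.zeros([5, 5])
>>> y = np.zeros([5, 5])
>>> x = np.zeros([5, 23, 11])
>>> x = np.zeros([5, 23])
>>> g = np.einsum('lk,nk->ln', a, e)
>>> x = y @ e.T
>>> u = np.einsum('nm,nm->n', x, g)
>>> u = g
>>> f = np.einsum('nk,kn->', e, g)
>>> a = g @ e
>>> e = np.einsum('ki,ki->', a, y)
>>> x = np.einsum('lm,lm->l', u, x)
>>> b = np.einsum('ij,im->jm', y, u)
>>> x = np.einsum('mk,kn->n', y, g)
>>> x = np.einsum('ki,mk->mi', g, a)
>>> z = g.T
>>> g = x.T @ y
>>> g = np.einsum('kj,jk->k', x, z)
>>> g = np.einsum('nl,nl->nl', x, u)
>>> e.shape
()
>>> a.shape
(5, 5)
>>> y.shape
(5, 5)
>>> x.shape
(5, 17)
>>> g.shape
(5, 17)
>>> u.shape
(5, 17)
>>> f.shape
()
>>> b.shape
(5, 17)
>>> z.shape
(17, 5)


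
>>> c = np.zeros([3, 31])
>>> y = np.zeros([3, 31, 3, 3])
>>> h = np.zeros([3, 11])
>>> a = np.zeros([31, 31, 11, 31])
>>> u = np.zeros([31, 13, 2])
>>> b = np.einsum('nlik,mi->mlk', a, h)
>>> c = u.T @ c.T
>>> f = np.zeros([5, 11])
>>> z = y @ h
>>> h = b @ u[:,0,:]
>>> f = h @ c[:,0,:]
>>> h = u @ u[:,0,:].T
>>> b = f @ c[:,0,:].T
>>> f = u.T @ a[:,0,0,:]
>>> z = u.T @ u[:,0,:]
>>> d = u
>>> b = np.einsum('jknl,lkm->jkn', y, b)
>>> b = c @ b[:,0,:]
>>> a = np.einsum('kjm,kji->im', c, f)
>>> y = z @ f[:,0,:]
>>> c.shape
(2, 13, 3)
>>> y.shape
(2, 13, 31)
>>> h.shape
(31, 13, 31)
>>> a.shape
(31, 3)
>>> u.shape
(31, 13, 2)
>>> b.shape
(2, 13, 3)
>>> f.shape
(2, 13, 31)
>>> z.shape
(2, 13, 2)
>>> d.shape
(31, 13, 2)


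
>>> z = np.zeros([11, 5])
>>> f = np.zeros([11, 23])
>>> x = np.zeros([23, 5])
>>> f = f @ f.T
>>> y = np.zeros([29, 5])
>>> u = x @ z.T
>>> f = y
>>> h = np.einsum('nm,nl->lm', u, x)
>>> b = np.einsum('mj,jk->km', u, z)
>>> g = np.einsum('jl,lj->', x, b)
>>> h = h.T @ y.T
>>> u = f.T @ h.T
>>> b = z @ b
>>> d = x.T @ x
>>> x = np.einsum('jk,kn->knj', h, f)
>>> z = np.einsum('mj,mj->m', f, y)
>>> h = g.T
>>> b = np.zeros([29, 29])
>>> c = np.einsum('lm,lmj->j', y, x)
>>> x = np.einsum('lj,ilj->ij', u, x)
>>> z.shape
(29,)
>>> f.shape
(29, 5)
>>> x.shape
(29, 11)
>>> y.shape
(29, 5)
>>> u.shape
(5, 11)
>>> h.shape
()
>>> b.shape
(29, 29)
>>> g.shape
()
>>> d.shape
(5, 5)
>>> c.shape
(11,)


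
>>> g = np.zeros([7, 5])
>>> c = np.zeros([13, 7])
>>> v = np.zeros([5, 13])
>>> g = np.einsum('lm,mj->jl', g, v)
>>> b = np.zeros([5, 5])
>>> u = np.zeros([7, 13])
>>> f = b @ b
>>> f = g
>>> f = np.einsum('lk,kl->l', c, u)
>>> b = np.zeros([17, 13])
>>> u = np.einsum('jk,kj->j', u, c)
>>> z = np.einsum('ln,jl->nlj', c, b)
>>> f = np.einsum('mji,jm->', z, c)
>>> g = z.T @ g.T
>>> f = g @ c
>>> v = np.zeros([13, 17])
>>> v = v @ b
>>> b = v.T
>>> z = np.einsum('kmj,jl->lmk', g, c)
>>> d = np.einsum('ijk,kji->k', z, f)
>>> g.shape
(17, 13, 13)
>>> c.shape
(13, 7)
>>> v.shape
(13, 13)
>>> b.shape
(13, 13)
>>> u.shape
(7,)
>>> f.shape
(17, 13, 7)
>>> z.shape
(7, 13, 17)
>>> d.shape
(17,)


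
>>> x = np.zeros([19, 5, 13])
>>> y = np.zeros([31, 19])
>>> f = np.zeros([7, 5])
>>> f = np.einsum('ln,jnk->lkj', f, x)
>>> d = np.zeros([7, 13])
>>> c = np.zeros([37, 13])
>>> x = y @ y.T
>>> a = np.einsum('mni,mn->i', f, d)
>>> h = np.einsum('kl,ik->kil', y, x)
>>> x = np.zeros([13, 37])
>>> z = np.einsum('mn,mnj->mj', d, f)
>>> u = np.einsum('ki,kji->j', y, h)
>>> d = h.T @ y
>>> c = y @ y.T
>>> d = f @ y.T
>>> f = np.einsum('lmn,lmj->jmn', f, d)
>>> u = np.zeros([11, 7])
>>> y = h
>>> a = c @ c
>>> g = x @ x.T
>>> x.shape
(13, 37)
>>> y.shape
(31, 31, 19)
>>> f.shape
(31, 13, 19)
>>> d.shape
(7, 13, 31)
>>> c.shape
(31, 31)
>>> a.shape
(31, 31)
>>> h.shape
(31, 31, 19)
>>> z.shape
(7, 19)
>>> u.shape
(11, 7)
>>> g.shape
(13, 13)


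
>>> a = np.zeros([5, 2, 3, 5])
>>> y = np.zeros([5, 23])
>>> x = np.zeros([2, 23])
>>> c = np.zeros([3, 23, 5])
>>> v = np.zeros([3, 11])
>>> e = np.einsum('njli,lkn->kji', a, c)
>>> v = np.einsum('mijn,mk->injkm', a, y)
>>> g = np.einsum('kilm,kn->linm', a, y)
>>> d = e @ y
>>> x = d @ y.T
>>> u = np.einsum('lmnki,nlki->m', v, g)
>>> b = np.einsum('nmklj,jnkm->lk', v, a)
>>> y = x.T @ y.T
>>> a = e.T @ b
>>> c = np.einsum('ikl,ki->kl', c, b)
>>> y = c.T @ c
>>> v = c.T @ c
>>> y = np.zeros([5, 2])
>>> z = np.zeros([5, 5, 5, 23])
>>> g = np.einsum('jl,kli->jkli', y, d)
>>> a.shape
(5, 2, 3)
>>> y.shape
(5, 2)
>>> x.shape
(23, 2, 5)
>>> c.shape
(23, 5)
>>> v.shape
(5, 5)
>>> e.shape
(23, 2, 5)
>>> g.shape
(5, 23, 2, 23)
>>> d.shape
(23, 2, 23)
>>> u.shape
(5,)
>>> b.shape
(23, 3)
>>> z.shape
(5, 5, 5, 23)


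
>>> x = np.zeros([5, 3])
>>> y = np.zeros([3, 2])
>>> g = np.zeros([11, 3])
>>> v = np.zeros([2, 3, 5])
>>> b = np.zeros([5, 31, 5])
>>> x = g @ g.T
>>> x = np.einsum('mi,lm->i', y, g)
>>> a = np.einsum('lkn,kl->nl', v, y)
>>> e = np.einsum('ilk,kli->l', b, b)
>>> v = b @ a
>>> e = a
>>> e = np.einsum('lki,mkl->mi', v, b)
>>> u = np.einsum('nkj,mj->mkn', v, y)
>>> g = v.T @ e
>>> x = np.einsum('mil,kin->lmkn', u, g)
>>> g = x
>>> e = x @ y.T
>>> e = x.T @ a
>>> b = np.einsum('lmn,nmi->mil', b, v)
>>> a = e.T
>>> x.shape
(5, 3, 2, 2)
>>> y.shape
(3, 2)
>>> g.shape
(5, 3, 2, 2)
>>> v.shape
(5, 31, 2)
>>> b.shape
(31, 2, 5)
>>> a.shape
(2, 3, 2, 2)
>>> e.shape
(2, 2, 3, 2)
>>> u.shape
(3, 31, 5)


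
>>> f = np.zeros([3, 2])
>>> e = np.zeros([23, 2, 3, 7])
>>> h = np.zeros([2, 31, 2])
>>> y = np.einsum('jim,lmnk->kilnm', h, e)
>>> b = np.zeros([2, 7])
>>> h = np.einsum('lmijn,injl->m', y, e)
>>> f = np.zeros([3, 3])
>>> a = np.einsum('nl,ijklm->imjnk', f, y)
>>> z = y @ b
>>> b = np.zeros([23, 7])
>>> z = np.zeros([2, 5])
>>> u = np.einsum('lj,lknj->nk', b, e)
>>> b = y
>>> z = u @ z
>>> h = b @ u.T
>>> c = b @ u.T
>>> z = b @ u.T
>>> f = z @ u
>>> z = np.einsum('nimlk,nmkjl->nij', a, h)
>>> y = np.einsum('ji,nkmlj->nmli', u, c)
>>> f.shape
(7, 31, 23, 3, 2)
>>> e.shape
(23, 2, 3, 7)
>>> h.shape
(7, 31, 23, 3, 3)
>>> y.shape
(7, 23, 3, 2)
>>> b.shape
(7, 31, 23, 3, 2)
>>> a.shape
(7, 2, 31, 3, 23)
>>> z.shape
(7, 2, 3)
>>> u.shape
(3, 2)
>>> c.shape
(7, 31, 23, 3, 3)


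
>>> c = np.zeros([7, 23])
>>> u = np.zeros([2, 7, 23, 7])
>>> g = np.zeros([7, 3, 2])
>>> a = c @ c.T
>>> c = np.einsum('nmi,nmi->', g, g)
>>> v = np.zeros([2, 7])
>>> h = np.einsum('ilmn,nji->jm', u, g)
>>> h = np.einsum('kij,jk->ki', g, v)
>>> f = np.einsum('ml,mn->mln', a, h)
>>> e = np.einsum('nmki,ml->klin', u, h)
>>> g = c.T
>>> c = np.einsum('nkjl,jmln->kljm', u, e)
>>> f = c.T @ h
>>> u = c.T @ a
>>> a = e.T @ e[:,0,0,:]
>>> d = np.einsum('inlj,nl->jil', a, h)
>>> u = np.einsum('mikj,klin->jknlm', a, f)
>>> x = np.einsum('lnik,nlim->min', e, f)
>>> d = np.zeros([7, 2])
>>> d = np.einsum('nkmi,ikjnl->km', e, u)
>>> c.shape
(7, 7, 23, 3)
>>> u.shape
(2, 3, 3, 23, 2)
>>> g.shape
()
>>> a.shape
(2, 7, 3, 2)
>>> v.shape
(2, 7)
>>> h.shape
(7, 3)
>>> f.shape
(3, 23, 7, 3)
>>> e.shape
(23, 3, 7, 2)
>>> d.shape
(3, 7)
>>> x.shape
(3, 7, 3)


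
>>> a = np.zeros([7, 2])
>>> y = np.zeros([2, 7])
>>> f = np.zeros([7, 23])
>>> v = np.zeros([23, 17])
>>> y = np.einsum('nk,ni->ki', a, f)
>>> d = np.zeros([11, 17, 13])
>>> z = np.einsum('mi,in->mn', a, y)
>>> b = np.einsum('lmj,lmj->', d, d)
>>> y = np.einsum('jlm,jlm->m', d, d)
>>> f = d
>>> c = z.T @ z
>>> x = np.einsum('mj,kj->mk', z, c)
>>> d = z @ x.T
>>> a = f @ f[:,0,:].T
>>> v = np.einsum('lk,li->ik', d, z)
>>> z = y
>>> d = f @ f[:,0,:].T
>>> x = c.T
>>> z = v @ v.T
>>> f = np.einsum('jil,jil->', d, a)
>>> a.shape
(11, 17, 11)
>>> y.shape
(13,)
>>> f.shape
()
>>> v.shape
(23, 7)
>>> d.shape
(11, 17, 11)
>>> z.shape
(23, 23)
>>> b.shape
()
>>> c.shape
(23, 23)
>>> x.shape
(23, 23)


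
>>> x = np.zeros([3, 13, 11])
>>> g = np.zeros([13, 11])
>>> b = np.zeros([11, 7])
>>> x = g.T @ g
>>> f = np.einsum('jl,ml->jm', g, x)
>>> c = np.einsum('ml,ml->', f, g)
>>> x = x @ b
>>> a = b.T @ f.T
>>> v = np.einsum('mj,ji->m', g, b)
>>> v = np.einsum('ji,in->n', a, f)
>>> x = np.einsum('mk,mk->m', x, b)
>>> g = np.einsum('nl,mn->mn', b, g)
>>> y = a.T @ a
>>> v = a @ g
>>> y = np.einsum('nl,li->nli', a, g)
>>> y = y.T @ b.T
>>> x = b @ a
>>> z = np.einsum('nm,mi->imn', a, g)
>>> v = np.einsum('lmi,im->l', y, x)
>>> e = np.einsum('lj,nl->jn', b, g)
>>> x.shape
(11, 13)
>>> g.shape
(13, 11)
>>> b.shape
(11, 7)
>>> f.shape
(13, 11)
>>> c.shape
()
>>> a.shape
(7, 13)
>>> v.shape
(11,)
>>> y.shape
(11, 13, 11)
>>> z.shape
(11, 13, 7)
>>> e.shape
(7, 13)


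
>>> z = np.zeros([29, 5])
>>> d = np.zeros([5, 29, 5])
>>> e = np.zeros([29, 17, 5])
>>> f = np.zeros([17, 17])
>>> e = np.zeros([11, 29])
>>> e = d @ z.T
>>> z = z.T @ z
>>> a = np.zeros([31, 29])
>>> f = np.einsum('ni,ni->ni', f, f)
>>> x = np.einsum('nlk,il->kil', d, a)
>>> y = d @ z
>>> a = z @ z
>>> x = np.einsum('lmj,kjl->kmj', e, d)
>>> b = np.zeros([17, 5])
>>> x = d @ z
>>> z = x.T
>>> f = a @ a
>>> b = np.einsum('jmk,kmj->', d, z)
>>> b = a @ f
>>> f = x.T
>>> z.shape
(5, 29, 5)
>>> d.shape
(5, 29, 5)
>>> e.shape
(5, 29, 29)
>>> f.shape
(5, 29, 5)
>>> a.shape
(5, 5)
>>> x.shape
(5, 29, 5)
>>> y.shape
(5, 29, 5)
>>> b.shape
(5, 5)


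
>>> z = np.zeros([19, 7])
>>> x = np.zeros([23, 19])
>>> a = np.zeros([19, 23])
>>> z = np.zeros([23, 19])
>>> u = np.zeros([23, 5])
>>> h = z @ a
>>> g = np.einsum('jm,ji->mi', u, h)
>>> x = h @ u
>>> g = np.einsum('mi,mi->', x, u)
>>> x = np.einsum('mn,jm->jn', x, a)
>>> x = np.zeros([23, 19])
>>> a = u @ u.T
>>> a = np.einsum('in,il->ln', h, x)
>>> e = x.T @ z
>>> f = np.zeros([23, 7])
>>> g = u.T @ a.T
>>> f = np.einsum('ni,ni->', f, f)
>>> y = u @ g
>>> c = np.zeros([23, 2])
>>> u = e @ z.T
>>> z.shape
(23, 19)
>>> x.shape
(23, 19)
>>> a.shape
(19, 23)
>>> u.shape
(19, 23)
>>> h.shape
(23, 23)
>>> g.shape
(5, 19)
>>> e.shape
(19, 19)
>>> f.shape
()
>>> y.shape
(23, 19)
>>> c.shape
(23, 2)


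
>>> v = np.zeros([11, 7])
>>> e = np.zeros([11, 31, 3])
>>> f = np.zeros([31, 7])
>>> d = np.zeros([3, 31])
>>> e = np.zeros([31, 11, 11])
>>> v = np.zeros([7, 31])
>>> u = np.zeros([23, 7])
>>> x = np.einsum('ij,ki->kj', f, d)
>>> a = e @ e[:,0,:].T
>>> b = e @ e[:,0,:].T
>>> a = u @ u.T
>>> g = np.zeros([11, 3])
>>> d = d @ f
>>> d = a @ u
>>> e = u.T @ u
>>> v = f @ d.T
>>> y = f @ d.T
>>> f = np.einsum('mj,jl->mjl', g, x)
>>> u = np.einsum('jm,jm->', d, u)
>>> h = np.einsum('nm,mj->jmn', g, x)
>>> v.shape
(31, 23)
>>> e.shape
(7, 7)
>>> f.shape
(11, 3, 7)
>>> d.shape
(23, 7)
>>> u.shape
()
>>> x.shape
(3, 7)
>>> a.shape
(23, 23)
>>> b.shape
(31, 11, 31)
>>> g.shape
(11, 3)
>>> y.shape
(31, 23)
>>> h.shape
(7, 3, 11)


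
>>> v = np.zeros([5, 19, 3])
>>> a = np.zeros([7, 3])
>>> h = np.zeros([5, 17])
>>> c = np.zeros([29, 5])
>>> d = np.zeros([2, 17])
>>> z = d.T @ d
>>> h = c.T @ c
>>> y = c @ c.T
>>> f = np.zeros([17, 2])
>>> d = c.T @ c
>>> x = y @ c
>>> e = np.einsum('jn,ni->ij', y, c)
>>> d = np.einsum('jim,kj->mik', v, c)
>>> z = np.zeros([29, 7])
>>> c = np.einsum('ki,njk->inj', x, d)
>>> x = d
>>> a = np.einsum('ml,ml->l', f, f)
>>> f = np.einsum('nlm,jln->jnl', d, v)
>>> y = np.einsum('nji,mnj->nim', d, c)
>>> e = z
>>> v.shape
(5, 19, 3)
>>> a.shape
(2,)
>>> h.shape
(5, 5)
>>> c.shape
(5, 3, 19)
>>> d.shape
(3, 19, 29)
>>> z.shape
(29, 7)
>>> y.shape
(3, 29, 5)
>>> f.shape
(5, 3, 19)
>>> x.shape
(3, 19, 29)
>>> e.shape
(29, 7)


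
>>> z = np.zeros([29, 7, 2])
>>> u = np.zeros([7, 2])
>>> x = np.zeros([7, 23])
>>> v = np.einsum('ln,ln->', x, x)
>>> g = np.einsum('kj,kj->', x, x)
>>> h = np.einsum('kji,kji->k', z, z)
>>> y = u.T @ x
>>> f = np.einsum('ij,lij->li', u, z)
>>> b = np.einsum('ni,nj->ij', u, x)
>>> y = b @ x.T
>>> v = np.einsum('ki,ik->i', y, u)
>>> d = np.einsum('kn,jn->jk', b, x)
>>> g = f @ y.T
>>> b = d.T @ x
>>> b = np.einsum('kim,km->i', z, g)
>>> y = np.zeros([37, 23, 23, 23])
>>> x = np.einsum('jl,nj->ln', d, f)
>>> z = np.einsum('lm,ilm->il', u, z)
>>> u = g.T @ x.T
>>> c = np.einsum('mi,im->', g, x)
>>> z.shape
(29, 7)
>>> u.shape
(2, 2)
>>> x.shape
(2, 29)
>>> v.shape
(7,)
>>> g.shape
(29, 2)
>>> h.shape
(29,)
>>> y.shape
(37, 23, 23, 23)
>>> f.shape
(29, 7)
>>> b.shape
(7,)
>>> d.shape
(7, 2)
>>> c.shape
()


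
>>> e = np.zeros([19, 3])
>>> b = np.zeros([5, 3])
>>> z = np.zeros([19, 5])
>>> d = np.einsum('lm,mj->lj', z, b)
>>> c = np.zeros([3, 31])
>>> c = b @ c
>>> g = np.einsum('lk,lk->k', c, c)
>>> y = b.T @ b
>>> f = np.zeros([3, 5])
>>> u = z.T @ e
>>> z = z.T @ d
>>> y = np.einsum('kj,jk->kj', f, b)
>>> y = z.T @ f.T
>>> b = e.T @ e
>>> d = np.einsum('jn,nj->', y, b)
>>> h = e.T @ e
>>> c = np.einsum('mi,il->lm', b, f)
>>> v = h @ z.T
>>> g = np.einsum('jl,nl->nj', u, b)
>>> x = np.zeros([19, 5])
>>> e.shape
(19, 3)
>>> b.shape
(3, 3)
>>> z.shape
(5, 3)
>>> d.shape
()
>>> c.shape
(5, 3)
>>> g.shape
(3, 5)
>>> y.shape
(3, 3)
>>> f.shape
(3, 5)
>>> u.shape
(5, 3)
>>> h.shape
(3, 3)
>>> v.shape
(3, 5)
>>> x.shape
(19, 5)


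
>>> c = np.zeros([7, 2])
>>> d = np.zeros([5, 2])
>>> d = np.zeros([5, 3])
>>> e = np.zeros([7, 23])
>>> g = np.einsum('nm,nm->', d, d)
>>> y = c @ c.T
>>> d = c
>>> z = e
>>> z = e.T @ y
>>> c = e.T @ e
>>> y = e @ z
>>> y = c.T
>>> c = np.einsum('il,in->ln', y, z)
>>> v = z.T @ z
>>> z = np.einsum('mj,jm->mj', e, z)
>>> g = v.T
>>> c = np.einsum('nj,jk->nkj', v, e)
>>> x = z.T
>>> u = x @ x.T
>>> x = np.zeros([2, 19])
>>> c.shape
(7, 23, 7)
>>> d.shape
(7, 2)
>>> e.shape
(7, 23)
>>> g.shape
(7, 7)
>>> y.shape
(23, 23)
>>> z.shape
(7, 23)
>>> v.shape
(7, 7)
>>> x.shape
(2, 19)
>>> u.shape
(23, 23)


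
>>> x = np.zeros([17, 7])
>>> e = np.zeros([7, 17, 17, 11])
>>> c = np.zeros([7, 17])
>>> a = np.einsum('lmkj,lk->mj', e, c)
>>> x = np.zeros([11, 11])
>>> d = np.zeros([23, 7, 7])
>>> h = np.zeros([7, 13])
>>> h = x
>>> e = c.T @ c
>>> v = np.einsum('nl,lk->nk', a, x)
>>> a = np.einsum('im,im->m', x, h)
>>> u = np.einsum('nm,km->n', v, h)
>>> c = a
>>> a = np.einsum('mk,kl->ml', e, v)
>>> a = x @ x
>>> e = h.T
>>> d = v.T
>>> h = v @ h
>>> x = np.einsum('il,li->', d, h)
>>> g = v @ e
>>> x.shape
()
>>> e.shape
(11, 11)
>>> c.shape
(11,)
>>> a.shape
(11, 11)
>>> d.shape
(11, 17)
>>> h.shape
(17, 11)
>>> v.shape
(17, 11)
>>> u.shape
(17,)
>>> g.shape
(17, 11)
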